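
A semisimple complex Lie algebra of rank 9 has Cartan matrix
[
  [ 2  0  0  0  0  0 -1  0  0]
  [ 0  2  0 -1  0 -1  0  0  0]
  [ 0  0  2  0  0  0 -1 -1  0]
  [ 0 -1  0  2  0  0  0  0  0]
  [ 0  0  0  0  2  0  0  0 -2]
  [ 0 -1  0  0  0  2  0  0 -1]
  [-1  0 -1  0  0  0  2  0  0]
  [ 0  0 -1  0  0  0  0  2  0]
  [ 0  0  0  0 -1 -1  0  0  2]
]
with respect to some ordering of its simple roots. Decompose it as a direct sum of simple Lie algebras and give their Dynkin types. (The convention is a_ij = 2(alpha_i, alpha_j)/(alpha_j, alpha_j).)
type A_4 ⊕ type C_5

The diagram associated to this matrix has two connected components: the simple roots {alpha_1, alpha_3, alpha_7, alpha_8} form a chain of 4 nodes with single edges (A_4), and {alpha_2, alpha_4, alpha_5, alpha_6, alpha_9} form a chain of 5 nodes with a double edge at one end; the terminal node there is the unique long simple root (C_5). A semisimple Lie algebra decomposes uniquely as the direct sum of simple ideals, one per connected component of its Dynkin diagram, so g ≅ A_4 ⊕ C_5 (dimension 24 + 55 = 79).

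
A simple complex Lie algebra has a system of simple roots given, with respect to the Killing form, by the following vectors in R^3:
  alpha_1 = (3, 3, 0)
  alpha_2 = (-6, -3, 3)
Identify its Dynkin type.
Compute the Cartan integers a_ij = 2(alpha_i, alpha_j)/(alpha_j, alpha_j); the resulting 2x2 Cartan matrix is
[[2, -1], [-3, 2]].
The roots have two lengths (squared-length ratio 3:1); the short ones are alpha_{1}. The associated Dynkin diagram is two nodes joined by a triple edge (G_2), so the type is G_2.

type G_2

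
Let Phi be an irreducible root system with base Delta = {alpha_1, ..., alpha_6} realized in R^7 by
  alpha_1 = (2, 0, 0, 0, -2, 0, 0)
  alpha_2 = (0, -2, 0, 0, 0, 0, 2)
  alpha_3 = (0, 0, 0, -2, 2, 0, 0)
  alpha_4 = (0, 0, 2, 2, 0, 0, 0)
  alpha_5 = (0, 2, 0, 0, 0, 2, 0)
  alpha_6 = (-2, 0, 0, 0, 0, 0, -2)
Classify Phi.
A_6 (sl(7))

Compute the Cartan integers a_ij = 2(alpha_i, alpha_j)/(alpha_j, alpha_j); the resulting 6x6 Cartan matrix is
[[2, 0, -1, 0, 0, -1], [0, 2, 0, 0, -1, -1], [-1, 0, 2, -1, 0, 0], [0, 0, -1, 2, 0, 0], [0, -1, 0, 0, 2, 0], [-1, -1, 0, 0, 0, 2]].
All simple roots have the same length, so the diagram is simply laced. The associated Dynkin diagram is a chain of 6 nodes with single edges (A_6), so the type is A_6 (the algebra sl(7)).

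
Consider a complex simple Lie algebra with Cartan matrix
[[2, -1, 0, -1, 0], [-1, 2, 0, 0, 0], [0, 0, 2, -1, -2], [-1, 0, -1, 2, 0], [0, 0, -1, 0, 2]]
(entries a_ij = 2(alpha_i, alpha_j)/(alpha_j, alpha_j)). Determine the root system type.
B_5 (so(11))

The matrix has rank 5 with 2's on the diagonal. Reading the off-diagonal entries as Dynkin edges (a single edge where a_ij = a_ji = -1; a double or triple edge where a_ij * a_ji = 2 or 3), the diagram is a chain of 5 nodes with a double edge at one end; the terminal node there is the unique short simple root (B_5). One simple-root ordering that puts it in standard form is (alpha_2, alpha_1, alpha_4, alpha_3, alpha_5). So the algebra is type B_5, i.e. so(11).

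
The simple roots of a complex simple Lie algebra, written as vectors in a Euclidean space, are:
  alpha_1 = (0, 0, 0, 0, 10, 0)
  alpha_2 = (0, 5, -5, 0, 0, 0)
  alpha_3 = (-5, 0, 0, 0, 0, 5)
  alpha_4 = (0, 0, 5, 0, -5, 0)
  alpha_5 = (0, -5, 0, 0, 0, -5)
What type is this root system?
Compute the Cartan integers a_ij = 2(alpha_i, alpha_j)/(alpha_j, alpha_j); the resulting 5x5 Cartan matrix is
[[2, 0, 0, -2, 0], [0, 2, 0, -1, -1], [0, 0, 2, 0, -1], [-1, -1, 0, 2, 0], [0, -1, -1, 0, 2]].
The roots have two lengths (squared-length ratio 2:1); the short ones are alpha_{2,3,4,5}. The associated Dynkin diagram is a chain of 5 nodes with a double edge at one end; the terminal node there is the unique long simple root (C_5), so the type is C_5 (the algebra sp(10)).

C5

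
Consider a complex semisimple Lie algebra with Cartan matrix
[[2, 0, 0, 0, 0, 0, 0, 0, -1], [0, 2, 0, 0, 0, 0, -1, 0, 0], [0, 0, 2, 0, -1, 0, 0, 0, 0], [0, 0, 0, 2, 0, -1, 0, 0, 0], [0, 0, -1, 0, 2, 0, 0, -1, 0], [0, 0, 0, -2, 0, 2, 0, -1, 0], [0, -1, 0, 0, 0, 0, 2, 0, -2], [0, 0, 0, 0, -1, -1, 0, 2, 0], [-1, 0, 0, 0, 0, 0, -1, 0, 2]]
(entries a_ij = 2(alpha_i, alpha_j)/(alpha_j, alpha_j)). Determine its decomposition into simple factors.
The diagram associated to this matrix has two connected components: the simple roots {alpha_3, alpha_4, alpha_5, alpha_6, alpha_8} form a chain of 5 nodes with a double edge at one end; the terminal node there is the unique short simple root (B_5), and {alpha_1, alpha_2, alpha_7, alpha_9} form a chain of 4 nodes with a double edge between the middle two (F_4). A semisimple Lie algebra decomposes uniquely as the direct sum of simple ideals, one per connected component of its Dynkin diagram, so g ≅ B_5 ⊕ F_4 (dimension 55 + 52 = 107).

B5 ⊕ F4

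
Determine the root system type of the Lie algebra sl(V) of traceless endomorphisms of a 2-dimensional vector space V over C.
type A_1

This is sl(2), which has dimension 2^2 - 1 = 3 and rank 2 - 1 = 1 (a Cartan subalgebra is the diagonal traceless matrices). In the classification of classical Lie algebras, the special linear algebra sl(n+1) has type A_n; here n = 1, so the Dynkin diagram is a chain of 1 nodes with single edges (A_1). Hence the type is A_1.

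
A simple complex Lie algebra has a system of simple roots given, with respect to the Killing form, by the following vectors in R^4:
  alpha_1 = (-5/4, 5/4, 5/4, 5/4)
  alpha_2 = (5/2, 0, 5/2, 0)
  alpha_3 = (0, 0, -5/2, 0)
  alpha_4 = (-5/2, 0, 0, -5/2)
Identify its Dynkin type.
F4

Compute the Cartan integers a_ij = 2(alpha_i, alpha_j)/(alpha_j, alpha_j); the resulting 4x4 Cartan matrix is
[[2, 0, -1, 0], [0, 2, -2, -1], [-1, -1, 2, 0], [0, -1, 0, 2]].
The roots have two lengths (squared-length ratio 2:1); the short ones are alpha_{1,3}. The associated Dynkin diagram is a chain of 4 nodes with a double edge between the middle two (F_4), so the type is F_4.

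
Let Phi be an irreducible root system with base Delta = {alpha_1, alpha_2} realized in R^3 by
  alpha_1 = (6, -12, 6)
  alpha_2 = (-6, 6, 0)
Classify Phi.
G2

Compute the Cartan integers a_ij = 2(alpha_i, alpha_j)/(alpha_j, alpha_j); the resulting 2x2 Cartan matrix is
[[2, -3], [-1, 2]].
The roots have two lengths (squared-length ratio 3:1); the short ones are alpha_{2}. The associated Dynkin diagram is two nodes joined by a triple edge (G_2), so the type is G_2.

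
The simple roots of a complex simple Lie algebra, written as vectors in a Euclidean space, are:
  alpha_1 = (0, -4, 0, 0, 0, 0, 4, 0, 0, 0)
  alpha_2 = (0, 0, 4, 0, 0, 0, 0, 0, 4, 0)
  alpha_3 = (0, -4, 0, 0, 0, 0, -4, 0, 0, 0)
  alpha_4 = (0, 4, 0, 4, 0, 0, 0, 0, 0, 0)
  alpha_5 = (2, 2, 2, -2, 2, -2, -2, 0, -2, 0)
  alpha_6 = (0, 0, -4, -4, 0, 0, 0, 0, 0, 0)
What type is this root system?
E6

Compute the Cartan integers a_ij = 2(alpha_i, alpha_j)/(alpha_j, alpha_j); the resulting 6x6 Cartan matrix is
[[2, 0, 0, -1, -1, 0], [0, 2, 0, 0, 0, -1], [0, 0, 2, -1, 0, 0], [-1, 0, -1, 2, 0, -1], [-1, 0, 0, 0, 2, 0], [0, -1, 0, -1, 0, 2]].
All simple roots have the same length, so the diagram is simply laced. The associated Dynkin diagram is a chain of 5 nodes with one extra node attached to the third node from one end (E_6), so the type is E_6.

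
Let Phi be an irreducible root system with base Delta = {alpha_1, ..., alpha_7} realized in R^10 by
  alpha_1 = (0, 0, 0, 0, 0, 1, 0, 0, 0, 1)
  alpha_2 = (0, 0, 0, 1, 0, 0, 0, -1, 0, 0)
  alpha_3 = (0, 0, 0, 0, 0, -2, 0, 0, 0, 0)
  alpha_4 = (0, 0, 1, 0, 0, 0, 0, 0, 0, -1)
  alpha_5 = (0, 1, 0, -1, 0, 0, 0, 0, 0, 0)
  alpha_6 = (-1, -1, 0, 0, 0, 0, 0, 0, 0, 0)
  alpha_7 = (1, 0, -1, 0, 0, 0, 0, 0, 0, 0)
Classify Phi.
Compute the Cartan integers a_ij = 2(alpha_i, alpha_j)/(alpha_j, alpha_j); the resulting 7x7 Cartan matrix is
[[2, 0, -1, -1, 0, 0, 0], [0, 2, 0, 0, -1, 0, 0], [-2, 0, 2, 0, 0, 0, 0], [-1, 0, 0, 2, 0, 0, -1], [0, -1, 0, 0, 2, -1, 0], [0, 0, 0, 0, -1, 2, -1], [0, 0, 0, -1, 0, -1, 2]].
The roots have two lengths (squared-length ratio 2:1); the short ones are alpha_{1,2,4,5,6,7}. The associated Dynkin diagram is a chain of 7 nodes with a double edge at one end; the terminal node there is the unique long simple root (C_7), so the type is C_7 (the algebra sp(14)).

type C_7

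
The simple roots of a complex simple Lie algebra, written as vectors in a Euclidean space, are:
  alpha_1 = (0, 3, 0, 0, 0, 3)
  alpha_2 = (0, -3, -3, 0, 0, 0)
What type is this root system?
Compute the Cartan integers a_ij = 2(alpha_i, alpha_j)/(alpha_j, alpha_j); the resulting 2x2 Cartan matrix is
[[2, -1], [-1, 2]].
All simple roots have the same length, so the diagram is simply laced. The associated Dynkin diagram is a chain of 2 nodes with single edges (A_2), so the type is A_2 (the algebra sl(3)).

A2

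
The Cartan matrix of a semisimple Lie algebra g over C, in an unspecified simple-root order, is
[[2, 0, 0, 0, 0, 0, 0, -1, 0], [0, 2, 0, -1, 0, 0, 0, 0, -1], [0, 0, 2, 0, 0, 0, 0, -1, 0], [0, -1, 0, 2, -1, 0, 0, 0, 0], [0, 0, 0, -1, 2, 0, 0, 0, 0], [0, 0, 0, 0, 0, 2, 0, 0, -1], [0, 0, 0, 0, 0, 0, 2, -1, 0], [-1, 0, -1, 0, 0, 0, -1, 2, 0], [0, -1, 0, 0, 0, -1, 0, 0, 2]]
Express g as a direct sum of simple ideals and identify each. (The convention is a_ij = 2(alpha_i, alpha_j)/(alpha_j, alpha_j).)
The diagram associated to this matrix has two connected components: the simple roots {alpha_2, alpha_4, alpha_5, alpha_6, alpha_9} form a chain of 5 nodes with single edges (A_5), and {alpha_1, alpha_3, alpha_7, alpha_8} form a chain of 2 nodes with a fork of two nodes at one end (D_4). A semisimple Lie algebra decomposes uniquely as the direct sum of simple ideals, one per connected component of its Dynkin diagram, so g ≅ A_5 ⊕ D_4 (dimension 35 + 28 = 63).

A_5 + D_4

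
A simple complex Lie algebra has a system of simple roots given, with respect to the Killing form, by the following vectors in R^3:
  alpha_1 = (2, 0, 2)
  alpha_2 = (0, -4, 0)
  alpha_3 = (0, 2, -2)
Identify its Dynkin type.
C3

Compute the Cartan integers a_ij = 2(alpha_i, alpha_j)/(alpha_j, alpha_j); the resulting 3x3 Cartan matrix is
[[2, 0, -1], [0, 2, -2], [-1, -1, 2]].
The roots have two lengths (squared-length ratio 2:1); the short ones are alpha_{1,3}. The associated Dynkin diagram is a chain of 3 nodes with a double edge at one end; the terminal node there is the unique long simple root (C_3), so the type is C_3 (the algebra sp(6)).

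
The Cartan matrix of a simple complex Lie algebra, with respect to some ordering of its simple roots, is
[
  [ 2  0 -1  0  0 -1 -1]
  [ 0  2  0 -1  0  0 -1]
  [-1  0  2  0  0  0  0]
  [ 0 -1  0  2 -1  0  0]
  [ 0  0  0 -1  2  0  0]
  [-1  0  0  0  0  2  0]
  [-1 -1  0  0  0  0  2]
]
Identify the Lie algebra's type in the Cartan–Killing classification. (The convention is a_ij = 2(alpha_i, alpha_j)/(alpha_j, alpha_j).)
D_7 (so(14))

The matrix has rank 7 with 2's on the diagonal. Reading the off-diagonal entries as Dynkin edges (a single edge where a_ij = a_ji = -1; a double or triple edge where a_ij * a_ji = 2 or 3), the diagram is a chain of 5 nodes with a fork of two nodes at one end (D_7). One simple-root ordering that puts it in standard form is (alpha_5, alpha_4, alpha_2, alpha_7, alpha_1, alpha_3, alpha_6). So the algebra is type D_7, i.e. so(14).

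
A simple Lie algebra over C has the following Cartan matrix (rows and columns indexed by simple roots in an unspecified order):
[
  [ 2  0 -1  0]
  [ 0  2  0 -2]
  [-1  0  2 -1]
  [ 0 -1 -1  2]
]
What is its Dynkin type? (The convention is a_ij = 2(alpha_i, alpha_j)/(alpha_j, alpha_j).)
C_4 (sp(8))

The matrix has rank 4 with 2's on the diagonal. Reading the off-diagonal entries as Dynkin edges (a single edge where a_ij = a_ji = -1; a double or triple edge where a_ij * a_ji = 2 or 3), the diagram is a chain of 4 nodes with a double edge at one end; the terminal node there is the unique long simple root (C_4). One simple-root ordering that puts it in standard form is (alpha_1, alpha_3, alpha_4, alpha_2). So the algebra is type C_4, i.e. sp(8).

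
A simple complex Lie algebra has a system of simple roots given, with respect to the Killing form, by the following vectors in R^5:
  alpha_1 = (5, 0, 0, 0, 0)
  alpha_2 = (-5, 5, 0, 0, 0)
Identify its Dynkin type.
B_2 (so(5))

Compute the Cartan integers a_ij = 2(alpha_i, alpha_j)/(alpha_j, alpha_j); the resulting 2x2 Cartan matrix is
[[2, -1], [-2, 2]].
The roots have two lengths (squared-length ratio 2:1); the short ones are alpha_{1}. The associated Dynkin diagram is a chain of 2 nodes with a double edge at one end; the terminal node there is the unique short simple root (B_2), so the type is B_2 (the algebra so(5)).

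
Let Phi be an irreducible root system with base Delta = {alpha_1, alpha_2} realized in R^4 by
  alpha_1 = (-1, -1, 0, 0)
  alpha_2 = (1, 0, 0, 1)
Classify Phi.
A_2 (sl(3))

Compute the Cartan integers a_ij = 2(alpha_i, alpha_j)/(alpha_j, alpha_j); the resulting 2x2 Cartan matrix is
[[2, -1], [-1, 2]].
All simple roots have the same length, so the diagram is simply laced. The associated Dynkin diagram is a chain of 2 nodes with single edges (A_2), so the type is A_2 (the algebra sl(3)).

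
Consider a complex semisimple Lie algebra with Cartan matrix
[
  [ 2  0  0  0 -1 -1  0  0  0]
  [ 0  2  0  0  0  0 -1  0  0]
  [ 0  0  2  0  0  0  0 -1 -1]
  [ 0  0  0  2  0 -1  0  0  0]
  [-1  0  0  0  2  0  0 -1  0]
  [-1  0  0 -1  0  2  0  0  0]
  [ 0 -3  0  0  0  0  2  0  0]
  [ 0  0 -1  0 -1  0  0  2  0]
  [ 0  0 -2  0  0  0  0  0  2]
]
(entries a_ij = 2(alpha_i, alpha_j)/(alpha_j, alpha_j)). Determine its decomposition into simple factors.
C_7 + G_2

The diagram associated to this matrix has two connected components: the simple roots {alpha_1, alpha_3, alpha_4, alpha_5, alpha_6, alpha_8, alpha_9} form a chain of 7 nodes with a double edge at one end; the terminal node there is the unique long simple root (C_7), and {alpha_2, alpha_7} form two nodes joined by a triple edge (G_2). A semisimple Lie algebra decomposes uniquely as the direct sum of simple ideals, one per connected component of its Dynkin diagram, so g ≅ C_7 ⊕ G_2 (dimension 105 + 14 = 119).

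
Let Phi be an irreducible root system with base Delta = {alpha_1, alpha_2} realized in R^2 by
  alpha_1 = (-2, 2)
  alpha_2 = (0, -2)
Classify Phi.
Compute the Cartan integers a_ij = 2(alpha_i, alpha_j)/(alpha_j, alpha_j); the resulting 2x2 Cartan matrix is
[[2, -2], [-1, 2]].
The roots have two lengths (squared-length ratio 2:1); the short ones are alpha_{2}. The associated Dynkin diagram is a chain of 2 nodes with a double edge at one end; the terminal node there is the unique short simple root (B_2), so the type is B_2 (the algebra so(5)).

B_2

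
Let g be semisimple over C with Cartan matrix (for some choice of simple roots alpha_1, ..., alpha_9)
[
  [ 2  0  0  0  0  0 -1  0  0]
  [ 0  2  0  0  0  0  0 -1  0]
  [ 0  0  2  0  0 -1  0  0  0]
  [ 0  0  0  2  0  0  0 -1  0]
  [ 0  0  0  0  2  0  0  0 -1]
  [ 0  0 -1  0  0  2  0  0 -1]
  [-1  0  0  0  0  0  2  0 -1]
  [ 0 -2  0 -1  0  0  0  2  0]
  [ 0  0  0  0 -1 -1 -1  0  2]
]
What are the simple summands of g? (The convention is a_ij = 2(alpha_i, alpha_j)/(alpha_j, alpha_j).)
The diagram associated to this matrix has two connected components: the simple roots {alpha_2, alpha_4, alpha_8} form a chain of 3 nodes with a double edge at one end; the terminal node there is the unique short simple root (B_3), and {alpha_1, alpha_3, alpha_5, alpha_6, alpha_7, alpha_9} form a chain of 5 nodes with one extra node attached to the third node from one end (E_6). A semisimple Lie algebra decomposes uniquely as the direct sum of simple ideals, one per connected component of its Dynkin diagram, so g ≅ B_3 ⊕ E_6 (dimension 21 + 78 = 99).

B_3 (so(7)) + E_6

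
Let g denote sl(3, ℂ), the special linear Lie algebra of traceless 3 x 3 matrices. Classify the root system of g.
A_2 (sl(3))

This is sl(3), which has dimension 3^2 - 1 = 8 and rank 3 - 1 = 2 (a Cartan subalgebra is the diagonal traceless matrices). In the classification of classical Lie algebras, the special linear algebra sl(n+1) has type A_n; here n = 2, so the Dynkin diagram is a chain of 2 nodes with single edges (A_2). Hence the type is A_2.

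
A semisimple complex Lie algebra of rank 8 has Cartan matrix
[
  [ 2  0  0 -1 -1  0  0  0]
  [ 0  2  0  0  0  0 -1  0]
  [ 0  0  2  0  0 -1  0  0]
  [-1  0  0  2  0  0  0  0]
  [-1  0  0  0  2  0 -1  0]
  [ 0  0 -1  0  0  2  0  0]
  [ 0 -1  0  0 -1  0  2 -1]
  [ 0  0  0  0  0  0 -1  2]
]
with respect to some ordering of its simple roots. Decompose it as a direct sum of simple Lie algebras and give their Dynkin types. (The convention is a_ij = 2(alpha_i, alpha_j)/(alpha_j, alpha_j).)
The diagram associated to this matrix has two connected components: the simple roots {alpha_3, alpha_6} form a chain of 2 nodes with single edges (A_2), and {alpha_1, alpha_2, alpha_4, alpha_5, alpha_7, alpha_8} form a chain of 4 nodes with a fork of two nodes at one end (D_6). A semisimple Lie algebra decomposes uniquely as the direct sum of simple ideals, one per connected component of its Dynkin diagram, so g ≅ A_2 ⊕ D_6 (dimension 8 + 66 = 74).

A2 + D6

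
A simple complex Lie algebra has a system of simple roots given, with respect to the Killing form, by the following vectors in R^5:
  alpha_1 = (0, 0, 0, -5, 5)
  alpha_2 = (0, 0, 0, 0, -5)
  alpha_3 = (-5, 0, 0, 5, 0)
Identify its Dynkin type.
type B_3

Compute the Cartan integers a_ij = 2(alpha_i, alpha_j)/(alpha_j, alpha_j); the resulting 3x3 Cartan matrix is
[[2, -2, -1], [-1, 2, 0], [-1, 0, 2]].
The roots have two lengths (squared-length ratio 2:1); the short ones are alpha_{2}. The associated Dynkin diagram is a chain of 3 nodes with a double edge at one end; the terminal node there is the unique short simple root (B_3), so the type is B_3 (the algebra so(7)).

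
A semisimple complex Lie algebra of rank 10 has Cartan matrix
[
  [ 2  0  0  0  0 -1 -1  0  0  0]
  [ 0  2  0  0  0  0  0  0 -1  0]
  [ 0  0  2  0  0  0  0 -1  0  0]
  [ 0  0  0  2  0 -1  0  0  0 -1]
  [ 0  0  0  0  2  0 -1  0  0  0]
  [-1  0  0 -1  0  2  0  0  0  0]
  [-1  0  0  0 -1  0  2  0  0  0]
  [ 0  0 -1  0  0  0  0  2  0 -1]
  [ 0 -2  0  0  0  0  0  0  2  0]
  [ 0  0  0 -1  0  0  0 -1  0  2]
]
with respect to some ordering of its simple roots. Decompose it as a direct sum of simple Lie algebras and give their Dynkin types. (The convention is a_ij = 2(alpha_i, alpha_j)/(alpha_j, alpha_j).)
The diagram associated to this matrix has two connected components: the simple roots {alpha_1, alpha_3, alpha_4, alpha_5, alpha_6, alpha_7, alpha_8, alpha_10} form a chain of 8 nodes with single edges (A_8), and {alpha_2, alpha_9} form a chain of 2 nodes with a double edge at one end; the terminal node there is the unique short simple root (B_2). A semisimple Lie algebra decomposes uniquely as the direct sum of simple ideals, one per connected component of its Dynkin diagram, so g ≅ A_8 ⊕ B_2 (dimension 80 + 10 = 90).

A8 ⊕ B2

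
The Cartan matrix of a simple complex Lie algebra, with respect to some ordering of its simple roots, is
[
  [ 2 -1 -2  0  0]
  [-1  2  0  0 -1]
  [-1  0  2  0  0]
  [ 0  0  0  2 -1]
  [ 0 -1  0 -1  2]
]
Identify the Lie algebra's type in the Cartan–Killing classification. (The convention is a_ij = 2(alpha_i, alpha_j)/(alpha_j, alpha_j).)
B_5 (so(11))

The matrix has rank 5 with 2's on the diagonal. Reading the off-diagonal entries as Dynkin edges (a single edge where a_ij = a_ji = -1; a double or triple edge where a_ij * a_ji = 2 or 3), the diagram is a chain of 5 nodes with a double edge at one end; the terminal node there is the unique short simple root (B_5). One simple-root ordering that puts it in standard form is (alpha_4, alpha_5, alpha_2, alpha_1, alpha_3). So the algebra is type B_5, i.e. so(11).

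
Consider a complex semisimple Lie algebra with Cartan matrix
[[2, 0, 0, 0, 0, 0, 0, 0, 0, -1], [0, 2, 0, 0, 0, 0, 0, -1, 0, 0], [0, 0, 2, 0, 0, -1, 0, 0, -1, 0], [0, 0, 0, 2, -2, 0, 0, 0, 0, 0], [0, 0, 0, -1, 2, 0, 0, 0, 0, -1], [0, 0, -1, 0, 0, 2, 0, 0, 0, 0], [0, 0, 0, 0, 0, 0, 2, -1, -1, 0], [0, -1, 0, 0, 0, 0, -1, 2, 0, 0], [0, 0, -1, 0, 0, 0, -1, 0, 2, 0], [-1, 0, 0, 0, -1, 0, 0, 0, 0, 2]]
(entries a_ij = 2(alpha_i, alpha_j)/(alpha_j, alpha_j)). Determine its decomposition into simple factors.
The diagram associated to this matrix has two connected components: the simple roots {alpha_2, alpha_3, alpha_6, alpha_7, alpha_8, alpha_9} form a chain of 6 nodes with single edges (A_6), and {alpha_1, alpha_4, alpha_5, alpha_10} form a chain of 4 nodes with a double edge at one end; the terminal node there is the unique long simple root (C_4). A semisimple Lie algebra decomposes uniquely as the direct sum of simple ideals, one per connected component of its Dynkin diagram, so g ≅ A_6 ⊕ C_4 (dimension 48 + 36 = 84).

type A_6 ⊕ type C_4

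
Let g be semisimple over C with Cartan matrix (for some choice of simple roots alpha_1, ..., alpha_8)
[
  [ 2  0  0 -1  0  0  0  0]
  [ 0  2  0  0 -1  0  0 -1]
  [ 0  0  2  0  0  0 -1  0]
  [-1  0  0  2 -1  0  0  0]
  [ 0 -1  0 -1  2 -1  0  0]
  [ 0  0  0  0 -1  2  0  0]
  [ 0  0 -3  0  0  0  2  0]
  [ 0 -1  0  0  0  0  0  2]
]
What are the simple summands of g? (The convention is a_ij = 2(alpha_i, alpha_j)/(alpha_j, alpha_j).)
type E_6 + type G_2

The diagram associated to this matrix has two connected components: the simple roots {alpha_1, alpha_2, alpha_4, alpha_5, alpha_6, alpha_8} form a chain of 5 nodes with one extra node attached to the third node from one end (E_6), and {alpha_3, alpha_7} form two nodes joined by a triple edge (G_2). A semisimple Lie algebra decomposes uniquely as the direct sum of simple ideals, one per connected component of its Dynkin diagram, so g ≅ E_6 ⊕ G_2 (dimension 78 + 14 = 92).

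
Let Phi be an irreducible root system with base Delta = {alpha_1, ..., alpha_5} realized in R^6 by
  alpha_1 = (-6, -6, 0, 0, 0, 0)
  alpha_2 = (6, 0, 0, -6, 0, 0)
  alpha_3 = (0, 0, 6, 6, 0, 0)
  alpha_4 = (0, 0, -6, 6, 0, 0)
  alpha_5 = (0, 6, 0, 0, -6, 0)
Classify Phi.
Compute the Cartan integers a_ij = 2(alpha_i, alpha_j)/(alpha_j, alpha_j); the resulting 5x5 Cartan matrix is
[[2, -1, 0, 0, -1], [-1, 2, -1, -1, 0], [0, -1, 2, 0, 0], [0, -1, 0, 2, 0], [-1, 0, 0, 0, 2]].
All simple roots have the same length, so the diagram is simply laced. The associated Dynkin diagram is a chain of 3 nodes with a fork of two nodes at one end (D_5), so the type is D_5 (the algebra so(10)).

D5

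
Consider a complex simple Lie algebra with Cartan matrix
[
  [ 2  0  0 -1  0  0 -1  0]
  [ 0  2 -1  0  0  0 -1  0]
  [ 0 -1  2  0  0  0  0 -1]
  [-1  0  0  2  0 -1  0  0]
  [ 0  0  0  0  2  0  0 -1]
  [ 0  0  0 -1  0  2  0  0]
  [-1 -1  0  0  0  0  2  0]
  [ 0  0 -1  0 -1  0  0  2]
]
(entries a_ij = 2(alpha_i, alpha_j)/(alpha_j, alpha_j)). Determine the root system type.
A_8 (sl(9))

The matrix has rank 8 with 2's on the diagonal. Reading the off-diagonal entries as Dynkin edges (a single edge where a_ij = a_ji = -1; a double or triple edge where a_ij * a_ji = 2 or 3), the diagram is a chain of 8 nodes with single edges (A_8). One simple-root ordering that puts it in standard form is (alpha_6, alpha_4, alpha_1, alpha_7, alpha_2, alpha_3, alpha_8, alpha_5). So the algebra is type A_8, i.e. sl(9).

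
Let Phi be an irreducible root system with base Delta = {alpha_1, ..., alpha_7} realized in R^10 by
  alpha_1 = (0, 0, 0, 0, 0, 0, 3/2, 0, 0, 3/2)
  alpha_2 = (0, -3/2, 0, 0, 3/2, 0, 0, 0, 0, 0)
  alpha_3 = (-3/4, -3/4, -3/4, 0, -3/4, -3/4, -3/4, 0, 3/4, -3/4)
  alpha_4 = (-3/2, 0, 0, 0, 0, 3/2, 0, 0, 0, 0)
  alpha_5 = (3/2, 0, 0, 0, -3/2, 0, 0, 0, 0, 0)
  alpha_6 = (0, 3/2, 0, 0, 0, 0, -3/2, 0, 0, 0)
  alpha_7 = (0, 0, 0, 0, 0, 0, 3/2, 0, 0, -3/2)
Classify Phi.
E_7

Compute the Cartan integers a_ij = 2(alpha_i, alpha_j)/(alpha_j, alpha_j); the resulting 7x7 Cartan matrix is
[[2, 0, -1, 0, 0, -1, 0], [0, 2, 0, 0, -1, -1, 0], [-1, 0, 2, 0, 0, 0, 0], [0, 0, 0, 2, -1, 0, 0], [0, -1, 0, -1, 2, 0, 0], [-1, -1, 0, 0, 0, 2, -1], [0, 0, 0, 0, 0, -1, 2]].
All simple roots have the same length, so the diagram is simply laced. The associated Dynkin diagram is a chain of 6 nodes with one extra node attached to the third node from one end (E_7), so the type is E_7.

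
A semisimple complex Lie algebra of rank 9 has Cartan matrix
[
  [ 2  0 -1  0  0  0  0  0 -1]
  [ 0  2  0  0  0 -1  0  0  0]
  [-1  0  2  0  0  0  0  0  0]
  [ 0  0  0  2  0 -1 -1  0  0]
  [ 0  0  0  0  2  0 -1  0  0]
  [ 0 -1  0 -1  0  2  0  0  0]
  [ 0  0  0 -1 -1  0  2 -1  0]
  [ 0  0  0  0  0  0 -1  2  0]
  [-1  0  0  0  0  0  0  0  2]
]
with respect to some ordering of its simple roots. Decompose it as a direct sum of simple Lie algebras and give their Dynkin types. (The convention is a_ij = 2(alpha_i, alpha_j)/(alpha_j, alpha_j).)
type A_3 + type D_6

The diagram associated to this matrix has two connected components: the simple roots {alpha_1, alpha_3, alpha_9} form a chain of 3 nodes with single edges (A_3), and {alpha_2, alpha_4, alpha_5, alpha_6, alpha_7, alpha_8} form a chain of 4 nodes with a fork of two nodes at one end (D_6). A semisimple Lie algebra decomposes uniquely as the direct sum of simple ideals, one per connected component of its Dynkin diagram, so g ≅ A_3 ⊕ D_6 (dimension 15 + 66 = 81).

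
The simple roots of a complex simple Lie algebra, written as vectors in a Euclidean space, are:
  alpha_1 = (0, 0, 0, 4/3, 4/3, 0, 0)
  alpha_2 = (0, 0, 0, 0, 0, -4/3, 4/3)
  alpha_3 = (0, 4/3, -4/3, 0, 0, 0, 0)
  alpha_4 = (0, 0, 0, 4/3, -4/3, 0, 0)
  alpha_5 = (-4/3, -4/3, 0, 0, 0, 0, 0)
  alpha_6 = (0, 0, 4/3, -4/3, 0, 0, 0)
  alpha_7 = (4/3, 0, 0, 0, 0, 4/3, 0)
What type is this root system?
D7

Compute the Cartan integers a_ij = 2(alpha_i, alpha_j)/(alpha_j, alpha_j); the resulting 7x7 Cartan matrix is
[[2, 0, 0, 0, 0, -1, 0], [0, 2, 0, 0, 0, 0, -1], [0, 0, 2, 0, -1, -1, 0], [0, 0, 0, 2, 0, -1, 0], [0, 0, -1, 0, 2, 0, -1], [-1, 0, -1, -1, 0, 2, 0], [0, -1, 0, 0, -1, 0, 2]].
All simple roots have the same length, so the diagram is simply laced. The associated Dynkin diagram is a chain of 5 nodes with a fork of two nodes at one end (D_7), so the type is D_7 (the algebra so(14)).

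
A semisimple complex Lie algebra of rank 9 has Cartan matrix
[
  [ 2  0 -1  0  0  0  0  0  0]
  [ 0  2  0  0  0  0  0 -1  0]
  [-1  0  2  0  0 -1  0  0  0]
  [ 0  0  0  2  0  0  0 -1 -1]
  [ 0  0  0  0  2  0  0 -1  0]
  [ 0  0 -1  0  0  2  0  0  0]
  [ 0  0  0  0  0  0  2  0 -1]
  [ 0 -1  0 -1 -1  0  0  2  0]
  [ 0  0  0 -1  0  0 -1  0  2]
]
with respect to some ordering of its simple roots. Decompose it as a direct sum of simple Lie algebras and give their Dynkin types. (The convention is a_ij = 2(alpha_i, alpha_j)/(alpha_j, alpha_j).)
The diagram associated to this matrix has two connected components: the simple roots {alpha_1, alpha_3, alpha_6} form a chain of 3 nodes with single edges (A_3), and {alpha_2, alpha_4, alpha_5, alpha_7, alpha_8, alpha_9} form a chain of 4 nodes with a fork of two nodes at one end (D_6). A semisimple Lie algebra decomposes uniquely as the direct sum of simple ideals, one per connected component of its Dynkin diagram, so g ≅ A_3 ⊕ D_6 (dimension 15 + 66 = 81).

A3 + D6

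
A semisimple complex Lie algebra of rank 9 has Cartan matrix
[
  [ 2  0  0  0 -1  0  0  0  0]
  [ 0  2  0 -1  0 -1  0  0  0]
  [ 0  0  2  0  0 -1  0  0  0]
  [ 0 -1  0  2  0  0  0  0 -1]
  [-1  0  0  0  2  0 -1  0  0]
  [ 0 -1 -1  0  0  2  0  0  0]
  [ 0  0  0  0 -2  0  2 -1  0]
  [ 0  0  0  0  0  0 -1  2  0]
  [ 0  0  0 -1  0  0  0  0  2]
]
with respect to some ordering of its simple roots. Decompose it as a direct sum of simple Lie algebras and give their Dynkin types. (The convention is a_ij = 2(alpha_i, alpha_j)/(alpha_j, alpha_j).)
The diagram associated to this matrix has two connected components: the simple roots {alpha_2, alpha_3, alpha_4, alpha_6, alpha_9} form a chain of 5 nodes with single edges (A_5), and {alpha_1, alpha_5, alpha_7, alpha_8} form a chain of 4 nodes with a double edge between the middle two (F_4). A semisimple Lie algebra decomposes uniquely as the direct sum of simple ideals, one per connected component of its Dynkin diagram, so g ≅ A_5 ⊕ F_4 (dimension 35 + 52 = 87).

type A_5 + type F_4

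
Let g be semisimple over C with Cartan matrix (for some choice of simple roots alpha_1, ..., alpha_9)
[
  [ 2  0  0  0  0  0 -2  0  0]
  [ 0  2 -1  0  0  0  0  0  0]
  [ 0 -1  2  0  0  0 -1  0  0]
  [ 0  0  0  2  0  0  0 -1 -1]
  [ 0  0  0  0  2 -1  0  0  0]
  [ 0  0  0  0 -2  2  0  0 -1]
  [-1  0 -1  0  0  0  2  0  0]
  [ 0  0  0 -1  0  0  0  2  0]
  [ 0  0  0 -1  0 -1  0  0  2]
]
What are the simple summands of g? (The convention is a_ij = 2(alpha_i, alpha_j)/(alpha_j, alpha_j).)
The diagram associated to this matrix has two connected components: the simple roots {alpha_4, alpha_5, alpha_6, alpha_8, alpha_9} form a chain of 5 nodes with a double edge at one end; the terminal node there is the unique short simple root (B_5), and {alpha_1, alpha_2, alpha_3, alpha_7} form a chain of 4 nodes with a double edge at one end; the terminal node there is the unique long simple root (C_4). A semisimple Lie algebra decomposes uniquely as the direct sum of simple ideals, one per connected component of its Dynkin diagram, so g ≅ B_5 ⊕ C_4 (dimension 55 + 36 = 91).

B_5 (so(11)) + C_4 (sp(8))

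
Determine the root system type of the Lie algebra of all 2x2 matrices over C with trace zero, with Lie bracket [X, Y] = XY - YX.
This is sl(2), which has dimension 2^2 - 1 = 3 and rank 2 - 1 = 1 (a Cartan subalgebra is the diagonal traceless matrices). In the classification of classical Lie algebras, the special linear algebra sl(n+1) has type A_n; here n = 1, so the Dynkin diagram is a chain of 1 nodes with single edges (A_1). Hence the type is A_1.

A1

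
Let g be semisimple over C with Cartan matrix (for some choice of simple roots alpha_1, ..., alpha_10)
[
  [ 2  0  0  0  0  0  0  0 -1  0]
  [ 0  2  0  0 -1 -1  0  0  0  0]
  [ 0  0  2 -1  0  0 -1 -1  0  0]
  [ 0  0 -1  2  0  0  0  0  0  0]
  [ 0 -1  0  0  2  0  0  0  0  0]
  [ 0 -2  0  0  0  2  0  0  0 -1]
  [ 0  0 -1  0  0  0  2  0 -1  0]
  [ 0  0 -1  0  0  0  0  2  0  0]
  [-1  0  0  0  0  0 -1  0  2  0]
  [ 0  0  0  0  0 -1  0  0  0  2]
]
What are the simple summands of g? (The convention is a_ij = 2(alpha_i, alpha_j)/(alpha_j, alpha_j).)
The diagram associated to this matrix has two connected components: the simple roots {alpha_1, alpha_3, alpha_4, alpha_7, alpha_8, alpha_9} form a chain of 4 nodes with a fork of two nodes at one end (D_6), and {alpha_2, alpha_5, alpha_6, alpha_10} form a chain of 4 nodes with a double edge between the middle two (F_4). A semisimple Lie algebra decomposes uniquely as the direct sum of simple ideals, one per connected component of its Dynkin diagram, so g ≅ D_6 ⊕ F_4 (dimension 66 + 52 = 118).

D6 + F4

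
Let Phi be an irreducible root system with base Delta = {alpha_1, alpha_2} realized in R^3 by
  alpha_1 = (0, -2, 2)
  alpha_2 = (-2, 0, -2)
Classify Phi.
Compute the Cartan integers a_ij = 2(alpha_i, alpha_j)/(alpha_j, alpha_j); the resulting 2x2 Cartan matrix is
[[2, -1], [-1, 2]].
All simple roots have the same length, so the diagram is simply laced. The associated Dynkin diagram is a chain of 2 nodes with single edges (A_2), so the type is A_2 (the algebra sl(3)).

type A_2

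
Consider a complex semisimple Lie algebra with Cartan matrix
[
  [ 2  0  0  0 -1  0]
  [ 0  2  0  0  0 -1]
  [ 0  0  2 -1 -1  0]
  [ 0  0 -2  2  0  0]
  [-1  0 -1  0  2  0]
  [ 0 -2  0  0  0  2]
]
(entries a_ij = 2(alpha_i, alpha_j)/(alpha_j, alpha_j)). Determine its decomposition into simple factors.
B_2 ⊕ C_4

The diagram associated to this matrix has two connected components: the simple roots {alpha_2, alpha_6} form a chain of 2 nodes with a double edge at one end; the terminal node there is the unique short simple root (B_2), and {alpha_1, alpha_3, alpha_4, alpha_5} form a chain of 4 nodes with a double edge at one end; the terminal node there is the unique long simple root (C_4). A semisimple Lie algebra decomposes uniquely as the direct sum of simple ideals, one per connected component of its Dynkin diagram, so g ≅ B_2 ⊕ C_4 (dimension 10 + 36 = 46).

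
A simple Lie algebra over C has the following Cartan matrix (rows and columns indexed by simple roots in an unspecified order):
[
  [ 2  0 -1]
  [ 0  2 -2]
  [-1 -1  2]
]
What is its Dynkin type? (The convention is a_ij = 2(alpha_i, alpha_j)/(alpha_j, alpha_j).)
C_3 (sp(6))

The matrix has rank 3 with 2's on the diagonal. Reading the off-diagonal entries as Dynkin edges (a single edge where a_ij = a_ji = -1; a double or triple edge where a_ij * a_ji = 2 or 3), the diagram is a chain of 3 nodes with a double edge at one end; the terminal node there is the unique long simple root (C_3). One simple-root ordering that puts it in standard form is (alpha_1, alpha_3, alpha_2). So the algebra is type C_3, i.e. sp(6).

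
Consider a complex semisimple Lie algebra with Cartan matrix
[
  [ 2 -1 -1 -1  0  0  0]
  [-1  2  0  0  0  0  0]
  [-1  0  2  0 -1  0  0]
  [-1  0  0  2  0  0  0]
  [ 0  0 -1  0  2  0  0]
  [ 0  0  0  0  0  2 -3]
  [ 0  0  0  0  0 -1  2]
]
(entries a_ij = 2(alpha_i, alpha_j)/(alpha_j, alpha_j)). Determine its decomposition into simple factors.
The diagram associated to this matrix has two connected components: the simple roots {alpha_1, alpha_2, alpha_3, alpha_4, alpha_5} form a chain of 3 nodes with a fork of two nodes at one end (D_5), and {alpha_6, alpha_7} form two nodes joined by a triple edge (G_2). A semisimple Lie algebra decomposes uniquely as the direct sum of simple ideals, one per connected component of its Dynkin diagram, so g ≅ D_5 ⊕ G_2 (dimension 45 + 14 = 59).

D5 ⊕ G2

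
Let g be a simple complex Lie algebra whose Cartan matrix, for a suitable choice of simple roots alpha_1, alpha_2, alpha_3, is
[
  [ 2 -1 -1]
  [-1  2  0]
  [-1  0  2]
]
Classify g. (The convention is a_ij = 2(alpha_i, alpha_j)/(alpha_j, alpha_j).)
The matrix has rank 3 with 2's on the diagonal. Reading the off-diagonal entries as Dynkin edges (a single edge where a_ij = a_ji = -1; a double or triple edge where a_ij * a_ji = 2 or 3), the diagram is a chain of 3 nodes with single edges (A_3). One simple-root ordering that puts it in standard form is (alpha_3, alpha_1, alpha_2). So the algebra is type A_3, i.e. sl(4).

type A_3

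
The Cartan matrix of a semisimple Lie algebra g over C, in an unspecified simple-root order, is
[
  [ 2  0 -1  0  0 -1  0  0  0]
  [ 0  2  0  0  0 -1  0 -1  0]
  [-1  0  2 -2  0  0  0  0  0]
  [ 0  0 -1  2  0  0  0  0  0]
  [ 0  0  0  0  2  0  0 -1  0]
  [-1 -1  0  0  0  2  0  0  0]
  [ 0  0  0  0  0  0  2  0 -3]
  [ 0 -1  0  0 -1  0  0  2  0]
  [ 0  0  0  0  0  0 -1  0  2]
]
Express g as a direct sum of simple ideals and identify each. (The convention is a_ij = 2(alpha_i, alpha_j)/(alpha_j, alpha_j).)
B_7 + G_2

The diagram associated to this matrix has two connected components: the simple roots {alpha_1, alpha_2, alpha_3, alpha_4, alpha_5, alpha_6, alpha_8} form a chain of 7 nodes with a double edge at one end; the terminal node there is the unique short simple root (B_7), and {alpha_7, alpha_9} form two nodes joined by a triple edge (G_2). A semisimple Lie algebra decomposes uniquely as the direct sum of simple ideals, one per connected component of its Dynkin diagram, so g ≅ B_7 ⊕ G_2 (dimension 105 + 14 = 119).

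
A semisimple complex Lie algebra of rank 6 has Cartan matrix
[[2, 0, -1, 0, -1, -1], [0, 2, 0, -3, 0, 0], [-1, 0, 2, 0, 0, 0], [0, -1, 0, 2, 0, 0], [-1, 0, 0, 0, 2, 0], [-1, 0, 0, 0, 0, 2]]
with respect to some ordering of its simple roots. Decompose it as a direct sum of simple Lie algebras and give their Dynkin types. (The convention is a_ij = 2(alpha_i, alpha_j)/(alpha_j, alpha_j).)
The diagram associated to this matrix has two connected components: the simple roots {alpha_1, alpha_3, alpha_5, alpha_6} form a chain of 2 nodes with a fork of two nodes at one end (D_4), and {alpha_2, alpha_4} form two nodes joined by a triple edge (G_2). A semisimple Lie algebra decomposes uniquely as the direct sum of simple ideals, one per connected component of its Dynkin diagram, so g ≅ D_4 ⊕ G_2 (dimension 28 + 14 = 42).

D4 ⊕ G2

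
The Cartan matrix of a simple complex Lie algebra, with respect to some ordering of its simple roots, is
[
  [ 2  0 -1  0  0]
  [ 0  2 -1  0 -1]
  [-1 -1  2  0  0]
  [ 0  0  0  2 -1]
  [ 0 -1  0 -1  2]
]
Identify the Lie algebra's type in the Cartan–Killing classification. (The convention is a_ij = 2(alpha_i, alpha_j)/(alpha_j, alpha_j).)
The matrix has rank 5 with 2's on the diagonal. Reading the off-diagonal entries as Dynkin edges (a single edge where a_ij = a_ji = -1; a double or triple edge where a_ij * a_ji = 2 or 3), the diagram is a chain of 5 nodes with single edges (A_5). One simple-root ordering that puts it in standard form is (alpha_4, alpha_5, alpha_2, alpha_3, alpha_1). So the algebra is type A_5, i.e. sl(6).

type A_5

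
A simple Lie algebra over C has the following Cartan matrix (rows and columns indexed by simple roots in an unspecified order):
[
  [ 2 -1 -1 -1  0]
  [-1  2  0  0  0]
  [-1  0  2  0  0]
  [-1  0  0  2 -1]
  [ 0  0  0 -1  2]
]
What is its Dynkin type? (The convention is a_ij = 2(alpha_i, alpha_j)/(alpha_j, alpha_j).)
D_5

The matrix has rank 5 with 2's on the diagonal. Reading the off-diagonal entries as Dynkin edges (a single edge where a_ij = a_ji = -1; a double or triple edge where a_ij * a_ji = 2 or 3), the diagram is a chain of 3 nodes with a fork of two nodes at one end (D_5). One simple-root ordering that puts it in standard form is (alpha_5, alpha_4, alpha_1, alpha_2, alpha_3). So the algebra is type D_5, i.e. so(10).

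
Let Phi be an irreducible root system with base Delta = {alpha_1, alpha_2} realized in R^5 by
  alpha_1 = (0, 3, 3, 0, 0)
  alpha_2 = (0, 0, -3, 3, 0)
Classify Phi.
Compute the Cartan integers a_ij = 2(alpha_i, alpha_j)/(alpha_j, alpha_j); the resulting 2x2 Cartan matrix is
[[2, -1], [-1, 2]].
All simple roots have the same length, so the diagram is simply laced. The associated Dynkin diagram is a chain of 2 nodes with single edges (A_2), so the type is A_2 (the algebra sl(3)).

A_2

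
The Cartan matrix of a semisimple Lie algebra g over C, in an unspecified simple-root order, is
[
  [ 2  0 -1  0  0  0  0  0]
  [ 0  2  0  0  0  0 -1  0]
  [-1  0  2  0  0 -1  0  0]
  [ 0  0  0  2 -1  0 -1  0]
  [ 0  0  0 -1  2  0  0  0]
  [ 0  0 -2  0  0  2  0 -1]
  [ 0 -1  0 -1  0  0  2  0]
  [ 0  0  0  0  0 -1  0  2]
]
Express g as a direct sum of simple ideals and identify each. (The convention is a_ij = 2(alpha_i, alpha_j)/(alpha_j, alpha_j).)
A_4 (sl(5)) ⊕ F_4

The diagram associated to this matrix has two connected components: the simple roots {alpha_2, alpha_4, alpha_5, alpha_7} form a chain of 4 nodes with single edges (A_4), and {alpha_1, alpha_3, alpha_6, alpha_8} form a chain of 4 nodes with a double edge between the middle two (F_4). A semisimple Lie algebra decomposes uniquely as the direct sum of simple ideals, one per connected component of its Dynkin diagram, so g ≅ A_4 ⊕ F_4 (dimension 24 + 52 = 76).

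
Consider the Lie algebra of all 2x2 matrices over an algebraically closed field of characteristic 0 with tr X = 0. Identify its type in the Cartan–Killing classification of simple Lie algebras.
This is sl(2), which has dimension 2^2 - 1 = 3 and rank 2 - 1 = 1 (a Cartan subalgebra is the diagonal traceless matrices). In the classification of classical Lie algebras, the special linear algebra sl(n+1) has type A_n; here n = 1, so the Dynkin diagram is a chain of 1 nodes with single edges (A_1). Hence the type is A_1.

A_1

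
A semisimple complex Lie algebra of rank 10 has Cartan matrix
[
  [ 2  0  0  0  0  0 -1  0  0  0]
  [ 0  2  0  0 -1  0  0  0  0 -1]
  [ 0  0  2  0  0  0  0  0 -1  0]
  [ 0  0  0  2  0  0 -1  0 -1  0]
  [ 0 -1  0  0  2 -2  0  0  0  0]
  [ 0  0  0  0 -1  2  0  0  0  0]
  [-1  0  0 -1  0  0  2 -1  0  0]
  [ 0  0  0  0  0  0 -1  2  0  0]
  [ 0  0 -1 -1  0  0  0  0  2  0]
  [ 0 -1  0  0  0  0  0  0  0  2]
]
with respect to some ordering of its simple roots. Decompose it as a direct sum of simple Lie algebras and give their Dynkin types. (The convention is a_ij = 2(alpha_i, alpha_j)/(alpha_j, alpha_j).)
The diagram associated to this matrix has two connected components: the simple roots {alpha_2, alpha_5, alpha_6, alpha_10} form a chain of 4 nodes with a double edge at one end; the terminal node there is the unique short simple root (B_4), and {alpha_1, alpha_3, alpha_4, alpha_7, alpha_8, alpha_9} form a chain of 4 nodes with a fork of two nodes at one end (D_6). A semisimple Lie algebra decomposes uniquely as the direct sum of simple ideals, one per connected component of its Dynkin diagram, so g ≅ B_4 ⊕ D_6 (dimension 36 + 66 = 102).

B_4 (so(9)) ⊕ D_6 (so(12))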